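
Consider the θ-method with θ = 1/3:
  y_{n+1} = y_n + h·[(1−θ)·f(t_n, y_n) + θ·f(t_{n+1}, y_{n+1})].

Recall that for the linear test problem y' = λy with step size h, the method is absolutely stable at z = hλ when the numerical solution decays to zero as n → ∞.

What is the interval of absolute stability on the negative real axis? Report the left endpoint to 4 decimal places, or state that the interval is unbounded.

With y'=λy (z=hλ):
  y_{n+1} = y_n + z·[2/3·y_n + 1/3·y_{n+1}] ⇒ (1 − 1/3z)y_{n+1} = (1 + 2/3z)y_n
  R(z) = (1 + 2/3z)/(1 − 1/3z).

Need |R(x)|<1, x<0.
x=-0.63: |R|=0.4793
R=−1: 1+2/3x = −1+1/3x ⇒ -1/3x=2 ⇒ x=2/(-1/3)=-6.0000
Confirm numerically:
  x=-5.824: |R|=0.98005 <1
  x=-3.065: |R|=0.51608 <1
  x=-3.021: |R|=0.50523 <1
  x=-6.467: |R|=1.04933 >1
  x=-6.323: |R|=1.03465 >1
  x=-6.133: |R|=1.01456 >1
Interval (-6.0000, 0).

(-6.0000, 0).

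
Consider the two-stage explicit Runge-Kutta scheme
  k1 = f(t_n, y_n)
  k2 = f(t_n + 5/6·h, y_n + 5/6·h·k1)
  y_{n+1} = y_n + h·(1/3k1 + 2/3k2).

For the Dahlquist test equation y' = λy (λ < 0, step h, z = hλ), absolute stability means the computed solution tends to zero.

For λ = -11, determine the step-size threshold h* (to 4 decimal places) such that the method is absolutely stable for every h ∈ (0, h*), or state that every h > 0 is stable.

(-1.8000,0); λ=-11 ⇒ h* = (9/5)/11 = 0.1636.

With y'=λy (z=hλ):
  k1=λy_n ⇒ h·k1=z·y_n;  k2=λ(1+5/6z)y_n ⇒ h·k2=z(1+5/6z)y_n
  y_{n+1}/y_n = 1 + 1/3z + 2/3z(1+5/6z) = 1 + z + 5/9z²
  Hence R(z) = 1 + z + 5/9z².

Boundary: |R(x)|=1, x<0.
x=-1.69: |R|=0.8967
R=1: x+5/9x²=0 ⇒ x=−9/5=-1.8000; min R=1−1/(4·5/9)=0.5500>−1
Confirm numerically:
  x=-1.470: |R|=0.73050 <1
  x=-1.149: |R|=0.58445 <1
  x=-1.009: |R|=0.55660 <1
  x=-0.738: |R|=0.56458 <1
  x=-2.347: |R|=1.71323 >1
  x=-2.172: |R|=1.44888 >1
  x=-2.093: |R|=1.34069 >1
Interval (-1.8000, 0).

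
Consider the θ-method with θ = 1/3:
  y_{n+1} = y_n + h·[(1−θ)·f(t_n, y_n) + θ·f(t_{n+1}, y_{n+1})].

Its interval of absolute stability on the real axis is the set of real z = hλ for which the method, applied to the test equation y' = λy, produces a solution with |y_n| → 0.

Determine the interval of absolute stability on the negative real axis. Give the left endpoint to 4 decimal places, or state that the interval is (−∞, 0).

(-6.0000, 0).

On y'=λy, z=hλ:
  y_{n+1} = y_n + z·[2/3·y_n + 1/3·y_{n+1}] ⇒ (1 − 1/3z)y_{n+1} = (1 + 2/3z)y_n
  so R(z) = (1 + 2/3z)/(1 − 1/3z).

Find x<0 with |R(x)|<1.
x=-1.56: |R|=0.0263
R=−1: 1+2/3x = −1+1/3x ⇒ -1/3x=2 ⇒ x=2/(-1/3)=-6.0000
Confirm numerically:
  x=-4.746: |R|=0.83811 <1
  x=-4.601: |R|=0.81595 <1
  x=-4.216: |R|=0.75277 <1
  x=-3.837: |R|=0.68363 <1
  x=-6.384: |R|=1.04092 >1
  x=-6.081: |R|=1.00892 >1
Stable set (-6.0000, 0).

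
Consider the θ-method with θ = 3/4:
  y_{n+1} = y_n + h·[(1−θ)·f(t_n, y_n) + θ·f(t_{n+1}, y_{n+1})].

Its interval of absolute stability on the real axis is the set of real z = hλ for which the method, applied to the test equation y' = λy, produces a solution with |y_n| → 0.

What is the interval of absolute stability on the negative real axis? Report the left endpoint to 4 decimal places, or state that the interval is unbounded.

unbounded; (−∞, 0).

Test eqn y'=λy, z=hλ:
  y_{n+1} = y_n + z·[1/4·y_n + 3/4·y_{n+1}] ⇒ (1 − 3/4z)y_{n+1} = (1 + 1/4z)y_n
  R(z) = (1 + 1/4z)/(1 − 3/4z).

Solve |R(x)|<1 on ℝ⁻.
x=-1.2: |R|=0.3684
x=-2: |R|=0.2000
x=-10: |R|=0.1765
x=-100: |R|=0.3158
θ=3/4≥1/2 ⇒ |1+1/4x|<|1−3/4x| ∀x<0 ⇒ unbounded interval.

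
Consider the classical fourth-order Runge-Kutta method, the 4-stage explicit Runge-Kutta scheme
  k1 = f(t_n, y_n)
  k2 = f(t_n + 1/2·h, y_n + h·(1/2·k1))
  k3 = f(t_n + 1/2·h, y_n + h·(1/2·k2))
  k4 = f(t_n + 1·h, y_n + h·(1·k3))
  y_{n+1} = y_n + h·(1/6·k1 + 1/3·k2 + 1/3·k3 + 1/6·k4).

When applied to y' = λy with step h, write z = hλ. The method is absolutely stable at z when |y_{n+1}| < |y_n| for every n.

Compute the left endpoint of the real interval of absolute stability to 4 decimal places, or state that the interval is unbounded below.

left endpoint -2.7853.

With y'=λy (z=hλ):
  order 4, 4-stage ⇒ R(z)=1+z+z^2/2+z^3/6+z^4/24
  (e.g. R(-1.01)=0.37169, |R|=0.37169)

Boundary: |R(x)|=1, x<0.
x=-1.01: |R|=0.3717
|R(-2.96)|=1.2970 |R(-1.03)|=0.3652 |R(-0.97)|=0.3852
Bisect:
  x_lo=-3.5250 |R|=2.8210  x_hi=-0.3198 |R|=0.7263
  mid=-1.92240 |R|=0.31040 →hi
  mid=-2.72370 |R|=0.91104 →hi
  mid=-3.12435 |R|=1.64369 →lo
  mid=-2.92403 |R|=1.23013 →lo
  mid=-2.82387 |R|=1.05973 →lo
  mid=-2.77378 |R|=0.98279 →hi
  mid=-2.79883 |R|=1.02059 →lo
  mid=-2.78630 |R|=1.00153 →lo
  ...
  [-2.78533,-2.78513] ⇒ x*=-2.7853
So |R|<1 on (-2.7853, 0).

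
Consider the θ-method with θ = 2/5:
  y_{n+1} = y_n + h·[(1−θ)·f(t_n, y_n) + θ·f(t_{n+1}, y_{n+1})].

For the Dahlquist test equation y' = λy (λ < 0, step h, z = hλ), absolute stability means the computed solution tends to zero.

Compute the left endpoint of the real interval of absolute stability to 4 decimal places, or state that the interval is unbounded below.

Set f=λy, z=hλ:
  y_{n+1} = y_n + z·[3/5·y_n + 2/5·y_{n+1}] ⇒ (1 − 2/5z)y_{n+1} = (1 + 3/5z)y_n
  Hence R(z) = (1 + 3/5z)/(1 − 2/5z).

Boundary: |R(x)|=1, x<0.
x=-1.4: |R|=0.1026
R=−1: 1+3/5x = −1+2/5x ⇒ -1/5x=2 ⇒ x=2/(-1/5)=-10.0000
Confirm numerically:
  x=-8.105: |R|=0.91066 <1
  x=-7.361: |R|=0.86619 <1
  x=-4.370: |R|=0.59025 <1
  x=-10.562: |R|=1.02151 >1
  x=-10.050: |R|=1.00199 >1
So |R|<1 on (-10.0000, 0).

left endpoint -10.0000.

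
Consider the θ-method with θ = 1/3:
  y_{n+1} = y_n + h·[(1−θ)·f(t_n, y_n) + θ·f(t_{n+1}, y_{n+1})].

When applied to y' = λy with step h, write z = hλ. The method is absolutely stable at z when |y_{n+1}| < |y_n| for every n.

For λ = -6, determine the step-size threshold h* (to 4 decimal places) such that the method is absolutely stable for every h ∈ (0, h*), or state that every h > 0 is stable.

Set f=λy, z=hλ:
  y_{n+1} = y_n + z·[2/3·y_n + 1/3·y_{n+1}] ⇒ (1 − 1/3z)y_{n+1} = (1 + 2/3z)y_n
  so R(z) = (1 + 2/3z)/(1 − 1/3z).

Solve |R(x)|<1 on ℝ⁻.
x=-1.39: |R|=0.0501
R=−1: 1+2/3x = −1+1/3x ⇒ -1/3x=2 ⇒ x=2/(-1/3)=-6.0000
Confirm numerically:
  x=-4.363: |R|=0.77767 <1
  x=-3.724: |R|=0.66151 <1
  x=-3.161: |R|=0.53920 <1
  x=-2.755: |R|=0.43614 <1
  x=-6.543: |R|=1.05690 >1
  x=-6.316: |R|=1.03392 >1
  x=-6.199: |R|=1.02163 >1
Stable set (-6.0000, 0).

(-6.0000,0); λ=-6 ⇒ h* = (6)/6 = 1.0000.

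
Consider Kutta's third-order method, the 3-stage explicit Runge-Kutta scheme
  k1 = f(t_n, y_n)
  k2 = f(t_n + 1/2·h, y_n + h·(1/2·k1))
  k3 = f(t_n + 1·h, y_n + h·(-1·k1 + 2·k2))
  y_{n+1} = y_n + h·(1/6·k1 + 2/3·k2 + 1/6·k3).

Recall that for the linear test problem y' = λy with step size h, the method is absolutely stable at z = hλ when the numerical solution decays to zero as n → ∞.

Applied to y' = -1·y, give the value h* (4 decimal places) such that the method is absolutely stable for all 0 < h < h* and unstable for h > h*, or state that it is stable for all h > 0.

Set f=λy, z=hλ:
  order 3, 3-stage ⇒ R(z)=1+z+z^2/2+z^3/6
  (e.g. R(-0.86)=0.40379, |R|=0.40379)

Need |R(x)|<1, x<0.
x=-0.86: |R|=0.4038
|R(-2)|=0.3333 |R(-0.99)|=0.3383 |R(-0.84)|=0.4140
Bisect:
  x_lo=-3.3916 |R|=3.1424  x_hi=-0.1753 |R|=0.8392
  mid=-1.78344 |R|=0.13853 →hi
  mid=-2.58753 |R|=1.12725 →lo
  mid=-2.18548 |R|=0.53708 →hi
  mid=-2.38651 |R|=0.80415 →hi
  mid=-2.48702 |R|=0.95819 →hi
  mid=-2.53727 |R|=1.04078 →lo
  mid=-2.51214 |R|=0.99901 →hi
  mid=-2.52471 |R|=1.01978 →lo
  mid=-2.51842 |R|=1.00936 →lo
  mid=-2.51528 |R|=1.00418 →lo
  ...
  [-2.51293,-2.51273] ⇒ x*=-2.5127
Stable set (-2.5127, 0).

(-2.5127,0); λ=-1 ⇒ h* = 2.5127.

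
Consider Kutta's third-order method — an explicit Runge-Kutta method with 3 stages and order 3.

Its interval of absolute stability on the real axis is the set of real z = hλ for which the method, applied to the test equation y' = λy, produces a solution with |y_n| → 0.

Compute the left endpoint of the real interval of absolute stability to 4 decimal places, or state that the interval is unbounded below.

On y'=λy, z=hλ:
  order 3, 3-stage ⇒ R(z)=1+z+z^2/2+z^3/6
  (e.g. R(-0.54)=0.57956, |R|=0.57956)

Find x<0 with |R(x)|<1.
x=-0.54: |R|=0.5796
|R(-2.67)|=1.2779 |R(-2.52)|=1.0120 |R(-1.33)|=0.1623
Bisect:
  x_lo=-3.1283 |R|=2.3376  x_hi=-0.1618 |R|=0.8506
  mid=-1.64506 |R|=0.03393 →hi
  mid=-2.38669 |R|=0.80442 →hi
  mid=-2.75751 |R|=1.45019 →lo
  mid=-2.57210 |R|=1.10029 →lo
  mid=-2.47939 |R|=0.94600 →hi
  mid=-2.52575 |R|=1.02150 →lo
  mid=-2.50257 |R|=0.98335 →hi
  ...
  [-2.51289,-2.51271] ⇒ x*=-2.5127
Stable set (-2.5127, 0).

left endpoint -2.5127.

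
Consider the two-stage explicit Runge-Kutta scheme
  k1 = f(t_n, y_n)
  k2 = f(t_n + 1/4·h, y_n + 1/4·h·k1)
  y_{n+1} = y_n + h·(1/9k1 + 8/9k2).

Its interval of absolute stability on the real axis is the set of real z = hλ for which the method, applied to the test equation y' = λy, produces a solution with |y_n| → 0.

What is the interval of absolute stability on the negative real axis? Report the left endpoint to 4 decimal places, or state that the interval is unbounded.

With y'=λy (z=hλ):
  k1=λy_n ⇒ h·k1=z·y_n;  k2=λ(1+1/4z)y_n ⇒ h·k2=z(1+1/4z)y_n
  y_{n+1}/y_n = 1 + 1/9z + 8/9z(1+1/4z) = 1 + z + 2/9z²
  ⇒ R(z) = 1 + z + 2/9z².

Find x<0 with |R(x)|<1.
x=-1.77: |R|=0.0738
R=1: x+2/9x²=0 ⇒ x=−9/2=-4.5000; min R=1−1/(4·2/9)=-0.1250>−1
Confirm numerically:
  x=-3.904: |R|=0.48294 <1
  x=-2.871: |R|=0.03930 <1
  x=-2.067: |R|=0.11756 <1
  x=-5.043: |R|=1.60852 >1
  x=-4.725: |R|=1.23625 >1
  x=-4.640: |R|=1.14436 >1
Stable set (-4.5000, 0).

(-4.5000, 0).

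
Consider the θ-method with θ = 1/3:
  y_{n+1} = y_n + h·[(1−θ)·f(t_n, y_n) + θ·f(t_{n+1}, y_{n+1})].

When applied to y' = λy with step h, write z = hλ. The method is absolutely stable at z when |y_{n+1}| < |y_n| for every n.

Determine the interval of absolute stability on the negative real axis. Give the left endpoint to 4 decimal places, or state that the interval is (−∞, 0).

(-6.0000, 0).

On y'=λy, z=hλ:
  y_{n+1} = y_n + z·[2/3·y_n + 1/3·y_{n+1}] ⇒ (1 − 1/3z)y_{n+1} = (1 + 2/3z)y_n
  so R(z) = (1 + 2/3z)/(1 − 1/3z).

Solve |R(x)|<1 on ℝ⁻.
x=-1.25: |R|=0.1176
R=−1: 1+2/3x = −1+1/3x ⇒ -1/3x=2 ⇒ x=2/(-1/3)=-6.0000
Confirm numerically:
  x=-5.906: |R|=0.98945 <1
  x=-4.819: |R|=0.84896 <1
  x=-3.685: |R|=0.65370 <1
  x=-3.105: |R|=0.52580 <1
  x=-6.408: |R|=1.04337 >1
  x=-6.251: |R|=1.02713 >1
Stable set (-6.0000, 0).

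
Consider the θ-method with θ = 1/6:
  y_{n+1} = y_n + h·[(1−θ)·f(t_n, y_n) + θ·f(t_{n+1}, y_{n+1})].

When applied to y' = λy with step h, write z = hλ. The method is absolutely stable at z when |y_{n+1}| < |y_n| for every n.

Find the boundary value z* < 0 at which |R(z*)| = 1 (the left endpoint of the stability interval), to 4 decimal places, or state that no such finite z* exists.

Test eqn y'=λy, z=hλ:
  y_{n+1} = y_n + z·[5/6·y_n + 1/6·y_{n+1}] ⇒ (1 − 1/6z)y_{n+1} = (1 + 5/6z)y_n
  R(z) = (1 + 5/6z)/(1 − 1/6z).

Boundary: |R(x)|=1, x<0.
x=-1.26: |R|=0.0413
R=−1: 1+5/6x = −1+1/6x ⇒ -2/3x=2 ⇒ x=2/(-2/3)=-3.0000
Confirm numerically:
  x=-2.802: |R|=0.91002 <1
  x=-2.554: |R|=0.79144 <1
  x=-2.498: |R|=0.76371 <1
  x=-3.458: |R|=1.19370 >1
  x=-3.361: |R|=1.15426 >1
  x=-3.262: |R|=1.11315 >1
So |R|<1 on (-3.0000, 0).

left endpoint -3.0000.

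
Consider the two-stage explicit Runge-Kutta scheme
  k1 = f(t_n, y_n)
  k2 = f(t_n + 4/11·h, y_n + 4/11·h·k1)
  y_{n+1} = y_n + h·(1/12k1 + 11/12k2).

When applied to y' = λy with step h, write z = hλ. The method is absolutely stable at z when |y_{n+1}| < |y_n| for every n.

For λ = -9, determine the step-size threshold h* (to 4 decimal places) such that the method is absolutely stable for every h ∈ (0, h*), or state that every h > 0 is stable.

(-3.0000,0); λ=-9 ⇒ h* = (3)/9 = 0.3333.

With y'=λy (z=hλ):
  k1=λy_n ⇒ h·k1=z·y_n;  k2=λ(1+4/11z)y_n ⇒ h·k2=z(1+4/11z)y_n
  y_{n+1}/y_n = 1 + 1/12z + 11/12z(1+4/11z) = 1 + z + 1/3z²
  R(z) = 1 + z + 1/3z².

Solve |R(x)|<1 on ℝ⁻.
x=-0.8: |R|=0.4133
R=1: x+1/3x²=0 ⇒ x=−3=-3.0000; min R=1−1/(4·1/3)=0.2500>−1
Confirm numerically:
  x=-2.891: |R|=0.89496 <1
  x=-2.716: |R|=0.74289 <1
  x=-2.574: |R|=0.63449 <1
  x=-3.337: |R|=1.37486 >1
  x=-3.145: |R|=1.15201 >1
So |R|<1 on (-3.0000, 0).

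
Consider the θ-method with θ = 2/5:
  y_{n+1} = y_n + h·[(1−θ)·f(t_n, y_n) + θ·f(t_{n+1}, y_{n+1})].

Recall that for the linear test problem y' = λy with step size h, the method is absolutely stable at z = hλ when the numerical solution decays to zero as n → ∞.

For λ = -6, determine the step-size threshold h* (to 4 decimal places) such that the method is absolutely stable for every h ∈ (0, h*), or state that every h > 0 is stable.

Test eqn y'=λy, z=hλ:
  y_{n+1} = y_n + z·[3/5·y_n + 2/5·y_{n+1}] ⇒ (1 − 2/5z)y_{n+1} = (1 + 3/5z)y_n
  R(z) = (1 + 3/5z)/(1 − 2/5z).

Boundary: |R(x)|=1, x<0.
x=-0.84: |R|=0.3713
R=−1: 1+3/5x = −1+2/5x ⇒ -1/5x=2 ⇒ x=2/(-1/5)=-10.0000
Confirm numerically:
  x=-8.128: |R|=0.91193 <1
  x=-7.596: |R|=0.88094 <1
  x=-6.754: |R|=0.82462 <1
  x=-10.318: |R|=1.01240 >1
  x=-10.284: |R|=1.01111 >1
So |R|<1 on (-10.0000, 0).

(-10.0000,0); λ=-6 ⇒ h* = (10)/6 = 1.6667.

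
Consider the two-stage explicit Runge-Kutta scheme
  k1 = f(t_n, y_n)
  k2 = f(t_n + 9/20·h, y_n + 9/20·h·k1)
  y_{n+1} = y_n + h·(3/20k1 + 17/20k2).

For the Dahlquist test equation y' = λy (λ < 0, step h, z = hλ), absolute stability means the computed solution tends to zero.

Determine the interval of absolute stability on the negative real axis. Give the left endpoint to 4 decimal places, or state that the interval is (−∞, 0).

z∈(-2.6144,0).

Test eqn y'=λy, z=hλ:
  k1=λy_n ⇒ h·k1=z·y_n;  k2=λ(1+9/20z)y_n ⇒ h·k2=z(1+9/20z)y_n
  y_{n+1}/y_n = 1 + 3/20z + 17/20z(1+9/20z) = 1 + z + 153/400z²
  R(z) = 1 + z + 153/400z².

Solve |R(x)|<1 on ℝ⁻.
x=-1.07: |R|=0.3679
R=1: x+153/400x²=0 ⇒ x=−400/153=-2.6144; min R=1−1/(4·153/400)=0.3464>−1
Confirm numerically:
  x=-2.449: |R|=0.84508 <1
  x=-1.908: |R|=0.48448 <1
  x=-1.503: |R|=0.36107 <1
  x=-1.350: |R|=0.34711 <1
  x=-3.209: |R|=1.72986 >1
  x=-2.686: |R|=1.07358 >1
Stable set (-2.6144, 0).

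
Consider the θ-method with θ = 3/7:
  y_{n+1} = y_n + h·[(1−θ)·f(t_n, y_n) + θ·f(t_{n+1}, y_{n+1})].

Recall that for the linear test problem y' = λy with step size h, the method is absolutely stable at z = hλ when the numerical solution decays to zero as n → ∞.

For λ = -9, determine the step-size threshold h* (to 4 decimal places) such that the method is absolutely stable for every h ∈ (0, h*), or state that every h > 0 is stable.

(-14.0000,0); λ=-9 ⇒ h* = (14)/9 = 1.5556.

With y'=λy (z=hλ):
  y_{n+1} = y_n + z·[4/7·y_n + 3/7·y_{n+1}] ⇒ (1 − 3/7z)y_{n+1} = (1 + 4/7z)y_n
  R(z) = (1 + 4/7z)/(1 − 3/7z).

Boundary: |R(x)|=1, x<0.
x=-1.61: |R|=0.0473
R=−1: 1+4/7x = −1+3/7x ⇒ -1/7x=2 ⇒ x=2/(-1/7)=-14.0000
Confirm numerically:
  x=-7.959: |R|=0.80435 <1
  x=-7.716: |R|=0.79156 <1
  x=-7.352: |R|=0.77120 <1
  x=-6.080: |R|=0.68621 <1
  x=-14.449: |R|=1.00892 >1
  x=-14.317: |R|=1.00635 >1
Stable set (-14.0000, 0).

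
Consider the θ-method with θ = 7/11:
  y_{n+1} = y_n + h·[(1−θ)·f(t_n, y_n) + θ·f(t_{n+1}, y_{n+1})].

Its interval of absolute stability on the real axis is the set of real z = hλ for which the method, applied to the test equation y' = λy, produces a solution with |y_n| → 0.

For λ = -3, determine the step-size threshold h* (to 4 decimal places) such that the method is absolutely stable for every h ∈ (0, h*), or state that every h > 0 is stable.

Test eqn y'=λy, z=hλ:
  y_{n+1} = y_n + z·[4/11·y_n + 7/11·y_{n+1}] ⇒ (1 − 7/11z)y_{n+1} = (1 + 4/11z)y_n
  so R(z) = (1 + 4/11z)/(1 − 7/11z).

Find x<0 with |R(x)|<1.
x=-0.79: |R|=0.4743
x=-2: |R|=0.1200
x=-10: |R|=0.3580
x=-100: |R|=0.5471
θ=7/11≥1/2 ⇒ |1+4/11x|<|1−7/11x| ∀x<0 ⇒ interval (−∞,0).

unbounded; (−∞, 0). Any h>0 works for λ=-3.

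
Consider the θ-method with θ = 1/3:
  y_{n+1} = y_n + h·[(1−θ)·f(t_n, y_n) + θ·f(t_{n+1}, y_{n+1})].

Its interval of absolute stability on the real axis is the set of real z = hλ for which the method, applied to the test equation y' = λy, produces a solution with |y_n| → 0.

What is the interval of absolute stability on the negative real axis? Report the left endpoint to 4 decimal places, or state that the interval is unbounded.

(-6.0000, 0).

Set f=λy, z=hλ:
  y_{n+1} = y_n + z·[2/3·y_n + 1/3·y_{n+1}] ⇒ (1 − 1/3z)y_{n+1} = (1 + 2/3z)y_n
  so R(z) = (1 + 2/3z)/(1 − 1/3z).

Solve |R(x)|<1 on ℝ⁻.
x=-0.34: |R|=0.6946
R=−1: 1+2/3x = −1+1/3x ⇒ -1/3x=2 ⇒ x=2/(-1/3)=-6.0000
Confirm numerically:
  x=-4.717: |R|=0.83374 <1
  x=-3.553: |R|=0.62658 <1
  x=-3.148: |R|=0.53611 <1
  x=-3.082: |R|=0.52022 <1
  x=-6.494: |R|=1.05203 >1
  x=-6.243: |R|=1.02629 >1
  x=-6.043: |R|=1.00476 >1
Interval (-6.0000, 0).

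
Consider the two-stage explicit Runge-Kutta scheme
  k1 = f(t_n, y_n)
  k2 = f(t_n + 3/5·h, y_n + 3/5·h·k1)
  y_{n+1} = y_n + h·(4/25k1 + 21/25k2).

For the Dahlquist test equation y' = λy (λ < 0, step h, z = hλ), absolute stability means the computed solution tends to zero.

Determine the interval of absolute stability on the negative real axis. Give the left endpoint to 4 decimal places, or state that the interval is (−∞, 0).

On y'=λy, z=hλ:
  k1=λy_n ⇒ h·k1=z·y_n;  k2=λ(1+3/5z)y_n ⇒ h·k2=z(1+3/5z)y_n
  y_{n+1}/y_n = 1 + 4/25z + 21/25z(1+3/5z) = 1 + z + 63/125z²
  ⇒ R(z) = 1 + z + 63/125z².

Boundary: |R(x)|=1, x<0.
x=-0.45: |R|=0.6521
R=1: x+63/125x²=0 ⇒ x=−125/63=-1.9841; min R=1−1/(4·63/125)=0.5040>−1
Confirm numerically:
  x=-1.944: |R|=0.96068 <1
  x=-1.112: |R|=0.51122 <1
  x=-0.971: |R|=0.50419 <1
  x=-2.494: |R|=1.64090 >1
  x=-2.389: |R|=1.48749 >1
  x=-2.073: |R|=1.09285 >1
Stable set (-1.9841, 0).

z∈(-1.9841,0).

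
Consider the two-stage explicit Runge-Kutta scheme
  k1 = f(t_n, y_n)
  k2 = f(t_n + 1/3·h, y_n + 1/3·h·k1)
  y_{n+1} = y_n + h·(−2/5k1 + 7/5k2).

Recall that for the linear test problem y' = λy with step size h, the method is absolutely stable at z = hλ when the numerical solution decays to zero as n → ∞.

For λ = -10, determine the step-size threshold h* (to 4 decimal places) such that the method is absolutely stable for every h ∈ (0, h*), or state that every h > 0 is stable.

(-2.1429,0); λ=-10 ⇒ h* = (15/7)/10 = 0.2143.

Set f=λy, z=hλ:
  k1=λy_n ⇒ h·k1=z·y_n;  k2=λ(1+1/3z)y_n ⇒ h·k2=z(1+1/3z)y_n
  y_{n+1}/y_n = 1 − 2/5z + 7/5z(1+1/3z) = 1 + z + 7/15z²
  ⇒ R(z) = 1 + z + 7/15z².

Boundary: |R(x)|=1, x<0.
x=-0.66: |R|=0.5433
R=1: x+7/15x²=0 ⇒ x=−15/7=-2.1429; min R=1−1/(4·7/15)=0.4643>−1
Confirm numerically:
  x=-1.563: |R|=0.57705 <1
  x=-1.223: |R|=0.47501 <1
  x=-0.940: |R|=0.47235 <1
  x=-2.710: |R|=1.71725 >1
  x=-2.657: |R|=1.63750 >1
Stable set (-2.1429, 0).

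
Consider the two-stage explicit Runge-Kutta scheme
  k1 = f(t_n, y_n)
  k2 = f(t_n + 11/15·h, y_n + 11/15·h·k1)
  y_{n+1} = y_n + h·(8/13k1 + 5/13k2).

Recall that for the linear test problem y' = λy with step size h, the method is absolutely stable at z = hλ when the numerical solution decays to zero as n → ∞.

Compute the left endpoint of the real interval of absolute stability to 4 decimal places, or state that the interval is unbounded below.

Test eqn y'=λy, z=hλ:
  k1=λy_n ⇒ h·k1=z·y_n;  k2=λ(1+11/15z)y_n ⇒ h·k2=z(1+11/15z)y_n
  y_{n+1}/y_n = 1 + 8/13z + 5/13z(1+11/15z) = 1 + z + 11/39z²
  ⇒ R(z) = 1 + z + 11/39z².

Find x<0 with |R(x)|<1.
x=-1.39: |R|=0.1550
R=1: x+11/39x²=0 ⇒ x=−39/11=-3.5455; min R=1−1/(4·11/39)=0.1136>−1
Confirm numerically:
  x=-3.231: |R|=0.71344 <1
  x=-2.377: |R|=0.21663 <1
  x=-2.201: |R|=0.16537 <1
  x=-2.126: |R|=0.14884 <1
  x=-4.029: |R|=1.54949 >1
  x=-3.763: |R|=1.23089 >1
  x=-3.632: |R|=1.08866 >1
Interval (-3.5455, 0).

left endpoint -3.5455.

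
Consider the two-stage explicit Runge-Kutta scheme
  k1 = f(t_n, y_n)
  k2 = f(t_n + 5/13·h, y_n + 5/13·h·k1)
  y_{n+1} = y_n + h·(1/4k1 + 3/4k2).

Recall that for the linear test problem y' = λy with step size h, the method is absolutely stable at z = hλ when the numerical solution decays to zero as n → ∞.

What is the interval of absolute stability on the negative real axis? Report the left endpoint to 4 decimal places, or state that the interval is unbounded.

With y'=λy (z=hλ):
  k1=λy_n ⇒ h·k1=z·y_n;  k2=λ(1+5/13z)y_n ⇒ h·k2=z(1+5/13z)y_n
  y_{n+1}/y_n = 1 + 1/4z + 3/4z(1+5/13z) = 1 + z + 15/52z²
  so R(z) = 1 + z + 15/52z².

Need |R(x)|<1, x<0.
x=-1.74: |R|=0.1333
R=1: x+15/52x²=0 ⇒ x=−52/15=-3.4667; min R=1−1/(4·15/52)=0.1333>−1
Confirm numerically:
  x=-2.831: |R|=0.48089 <1
  x=-2.747: |R|=0.42973 <1
  x=-2.063: |R|=0.16468 <1
  x=-3.938: |R|=1.53542 >1
  x=-3.745: |R|=1.30068 >1
  x=-3.649: |R|=1.19192 >1
Stable set (-3.4667, 0).

z∈(-3.4667,0).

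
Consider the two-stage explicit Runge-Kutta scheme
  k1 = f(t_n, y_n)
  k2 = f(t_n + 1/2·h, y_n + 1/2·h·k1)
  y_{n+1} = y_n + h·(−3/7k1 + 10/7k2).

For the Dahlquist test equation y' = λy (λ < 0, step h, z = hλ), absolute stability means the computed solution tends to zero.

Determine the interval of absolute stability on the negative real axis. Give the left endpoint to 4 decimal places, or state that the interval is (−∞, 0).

(-1.4000, 0).

With y'=λy (z=hλ):
  k1=λy_n ⇒ h·k1=z·y_n;  k2=λ(1+1/2z)y_n ⇒ h·k2=z(1+1/2z)y_n
  y_{n+1}/y_n = 1 − 3/7z + 10/7z(1+1/2z) = 1 + z + 5/7z²
  ⇒ R(z) = 1 + z + 5/7z².

Solve |R(x)|<1 on ℝ⁻.
x=-0.97: |R|=0.7021
R=1: x+5/7x²=0 ⇒ x=−7/5=-1.4000; min R=1−1/(4·5/7)=0.6500>−1
Confirm numerically:
  x=-1.320: |R|=0.92457 <1
  x=-1.219: |R|=0.84240 <1
  x=-1.064: |R|=0.74464 <1
  x=-0.993: |R|=0.71132 <1
  x=-1.974: |R|=1.80934 >1
  x=-1.534: |R|=1.14683 >1
  x=-1.502: |R|=1.10943 >1
Interval (-1.4000, 0).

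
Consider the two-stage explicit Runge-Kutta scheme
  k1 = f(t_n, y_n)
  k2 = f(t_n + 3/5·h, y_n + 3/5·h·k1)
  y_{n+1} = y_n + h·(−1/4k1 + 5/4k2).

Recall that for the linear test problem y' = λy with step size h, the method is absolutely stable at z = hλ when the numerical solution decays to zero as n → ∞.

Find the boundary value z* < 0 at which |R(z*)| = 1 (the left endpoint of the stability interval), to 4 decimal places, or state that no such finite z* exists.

z* = -1.3333.

Set f=λy, z=hλ:
  k1=λy_n ⇒ h·k1=z·y_n;  k2=λ(1+3/5z)y_n ⇒ h·k2=z(1+3/5z)y_n
  y_{n+1}/y_n = 1 − 1/4z + 5/4z(1+3/5z) = 1 + z + 3/4z²
  R(z) = 1 + z + 3/4z².

Need |R(x)|<1, x<0.
x=-1.19: |R|=0.8721
R=1: x+3/4x²=0 ⇒ x=−4/3=-1.3333; min R=1−1/(4·3/4)=0.6667>−1
Confirm numerically:
  x=-1.304: |R|=0.97131 <1
  x=-1.107: |R|=0.81209 <1
  x=-1.021: |R|=0.76083 <1
  x=-1.696: |R|=1.46131 >1
  x=-1.662: |R|=1.40968 >1
  x=-1.588: |R|=1.30331 >1
Stable set (-1.3333, 0).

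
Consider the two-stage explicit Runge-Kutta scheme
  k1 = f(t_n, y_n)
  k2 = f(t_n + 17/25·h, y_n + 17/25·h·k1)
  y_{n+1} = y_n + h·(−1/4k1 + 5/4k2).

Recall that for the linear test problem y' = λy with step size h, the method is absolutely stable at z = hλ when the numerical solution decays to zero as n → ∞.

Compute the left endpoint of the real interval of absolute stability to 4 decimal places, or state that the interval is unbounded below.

z* = -1.1765.

Test eqn y'=λy, z=hλ:
  k1=λy_n ⇒ h·k1=z·y_n;  k2=λ(1+17/25z)y_n ⇒ h·k2=z(1+17/25z)y_n
  y_{n+1}/y_n = 1 − 1/4z + 5/4z(1+17/25z) = 1 + z + 17/20z²
  ⇒ R(z) = 1 + z + 17/20z².

Solve |R(x)|<1 on ℝ⁻.
x=-0.82: |R|=0.7515
R=1: x+17/20x²=0 ⇒ x=−20/17=-1.1765; min R=1−1/(4·17/20)=0.7059>−1
Confirm numerically:
  x=-1.092: |R|=0.92159 <1
  x=-0.960: |R|=0.82336 <1
  x=-0.873: |R|=0.77481 <1
  x=-0.864: |R|=0.77052 <1
  x=-1.396: |R|=1.26049 >1
  x=-1.280: |R|=1.11264 >1
So |R|<1 on (-1.1765, 0).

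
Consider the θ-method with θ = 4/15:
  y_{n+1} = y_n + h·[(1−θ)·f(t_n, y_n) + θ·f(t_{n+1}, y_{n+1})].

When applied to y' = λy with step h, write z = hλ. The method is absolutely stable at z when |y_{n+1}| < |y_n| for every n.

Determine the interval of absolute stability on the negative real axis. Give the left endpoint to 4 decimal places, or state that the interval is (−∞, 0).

On y'=λy, z=hλ:
  y_{n+1} = y_n + z·[11/15·y_n + 4/15·y_{n+1}] ⇒ (1 − 4/15z)y_{n+1} = (1 + 11/15z)y_n
  Hence R(z) = (1 + 11/15z)/(1 − 4/15z).

Solve |R(x)|<1 on ℝ⁻.
x=-1.56: |R|=0.1017
R=−1: 1+11/15x = −1+4/15x ⇒ -7/15x=2 ⇒ x=2/(-7/15)=-4.2857
Confirm numerically:
  x=-3.936: |R|=0.92037 <1
  x=-3.527: |R|=0.81754 <1
  x=-2.482: |R|=0.49350 <1
  x=-2.163: |R|=0.37177 <1
  x=-4.755: |R|=1.09656 >1
  x=-4.752: |R|=1.09598 >1
Stable set (-4.2857, 0).

(-4.2857, 0).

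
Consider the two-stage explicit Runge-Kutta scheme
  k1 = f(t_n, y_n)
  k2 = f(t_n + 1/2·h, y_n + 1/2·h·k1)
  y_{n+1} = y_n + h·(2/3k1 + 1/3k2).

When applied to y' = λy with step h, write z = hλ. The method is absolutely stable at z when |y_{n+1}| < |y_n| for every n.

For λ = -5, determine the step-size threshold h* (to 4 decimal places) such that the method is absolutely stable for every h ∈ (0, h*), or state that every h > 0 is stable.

(-6.0000,0); λ=-5 ⇒ h* = (6)/5 = 1.2000.

Test eqn y'=λy, z=hλ:
  k1=λy_n ⇒ h·k1=z·y_n;  k2=λ(1+1/2z)y_n ⇒ h·k2=z(1+1/2z)y_n
  y_{n+1}/y_n = 1 + 2/3z + 1/3z(1+1/2z) = 1 + z + 1/6z²
  Hence R(z) = 1 + z + 1/6z².

Need |R(x)|<1, x<0.
x=-0.58: |R|=0.4761
R=1: x+1/6x²=0 ⇒ x=−6=-6.0000; min R=1−1/(4·1/6)=-0.5000>−1
Confirm numerically:
  x=-5.876: |R|=0.87856 <1
  x=-3.577: |R|=0.44451 <1
  x=-3.380: |R|=0.47593 <1
  x=-6.452: |R|=1.48605 >1
  x=-6.410: |R|=1.43802 >1
  x=-6.045: |R|=1.04534 >1
So |R|<1 on (-6.0000, 0).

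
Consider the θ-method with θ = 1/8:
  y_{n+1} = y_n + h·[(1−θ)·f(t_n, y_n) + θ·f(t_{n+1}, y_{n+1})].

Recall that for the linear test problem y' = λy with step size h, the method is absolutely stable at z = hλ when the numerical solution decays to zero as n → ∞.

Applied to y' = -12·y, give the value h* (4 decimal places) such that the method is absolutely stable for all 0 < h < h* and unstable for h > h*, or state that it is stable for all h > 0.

Test eqn y'=λy, z=hλ:
  y_{n+1} = y_n + z·[7/8·y_n + 1/8·y_{n+1}] ⇒ (1 − 1/8z)y_{n+1} = (1 + 7/8z)y_n
  ⇒ R(z) = (1 + 7/8z)/(1 − 1/8z).

Solve |R(x)|<1 on ℝ⁻.
x=-0.38: |R|=0.6372
R=−1: 1+7/8x = −1+1/8x ⇒ -3/4x=2 ⇒ x=2/(-3/4)=-2.6667
Confirm numerically:
  x=-2.617: |R|=0.97193 <1
  x=-2.552: |R|=0.93480 <1
  x=-2.277: |R|=0.77250 <1
  x=-1.666: |R|=0.37885 <1
  x=-3.220: |R|=1.29590 >1
  x=-2.886: |R|=1.12089 >1
  x=-2.818: |R|=1.08393 >1
So |R|<1 on (-2.6667, 0).

(-2.6667,0); λ=-12 ⇒ h* = (8/3)/12 = 0.2222.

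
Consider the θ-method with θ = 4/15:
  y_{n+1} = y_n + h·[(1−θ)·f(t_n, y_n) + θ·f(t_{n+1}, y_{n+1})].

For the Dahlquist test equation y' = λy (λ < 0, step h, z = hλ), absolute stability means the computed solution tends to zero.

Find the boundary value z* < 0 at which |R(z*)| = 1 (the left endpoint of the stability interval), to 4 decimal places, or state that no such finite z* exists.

left endpoint -4.2857.

Set f=λy, z=hλ:
  y_{n+1} = y_n + z·[11/15·y_n + 4/15·y_{n+1}] ⇒ (1 − 4/15z)y_{n+1} = (1 + 11/15z)y_n
  Hence R(z) = (1 + 11/15z)/(1 − 4/15z).

Solve |R(x)|<1 on ℝ⁻.
x=-0.33: |R|=0.6967
R=−1: 1+11/15x = −1+4/15x ⇒ -7/15x=2 ⇒ x=2/(-7/15)=-4.2857
Confirm numerically:
  x=-3.282: |R|=0.75021 <1
  x=-3.215: |R|=0.73098 <1
  x=-2.548: |R|=0.51715 <1
  x=-2.159: |R|=0.37016 <1
  x=-4.507: |R|=1.04690 >1
  x=-4.461: |R|=1.03736 >1
  x=-4.424: |R|=1.02961 >1
Stable set (-4.2857, 0).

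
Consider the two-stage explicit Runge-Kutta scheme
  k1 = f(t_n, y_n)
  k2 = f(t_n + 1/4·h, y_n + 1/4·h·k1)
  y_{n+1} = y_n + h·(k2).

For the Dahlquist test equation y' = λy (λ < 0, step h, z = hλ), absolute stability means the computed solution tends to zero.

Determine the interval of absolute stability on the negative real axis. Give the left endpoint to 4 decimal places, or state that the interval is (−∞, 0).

On y'=λy, z=hλ:
  k1=λy_n ⇒ h·k1=z·y_n;  k2=λ(1+1/4z)y_n ⇒ h·k2=z(1+1/4z)y_n
  y_{n+1}/y_n = 1 + z(1+1/4z) = 1 + z + 1/4z²
  R(z) = 1 + z + 1/4z².

Find x<0 with |R(x)|<1.
x=-1.59: |R|=0.0420
R=1: x+1/4x²=0 ⇒ x=−4=-4.0000; min R=1−1/(4·1/4)=0.0000>−1
Confirm numerically:
  x=-3.723: |R|=0.74218 <1
  x=-3.674: |R|=0.70057 <1
  x=-2.699: |R|=0.12215 <1
  x=-1.902: |R|=0.00240 <1
  x=-4.573: |R|=1.65508 >1
  x=-4.396: |R|=1.43520 >1
Interval (-4.0000, 0).

(-4.0000, 0).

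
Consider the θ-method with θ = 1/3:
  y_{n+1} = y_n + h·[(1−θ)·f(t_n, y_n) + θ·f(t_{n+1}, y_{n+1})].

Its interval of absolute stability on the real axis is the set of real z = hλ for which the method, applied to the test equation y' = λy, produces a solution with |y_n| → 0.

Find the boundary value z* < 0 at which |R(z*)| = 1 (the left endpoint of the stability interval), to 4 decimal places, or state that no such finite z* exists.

left endpoint -6.0000.

On y'=λy, z=hλ:
  y_{n+1} = y_n + z·[2/3·y_n + 1/3·y_{n+1}] ⇒ (1 − 1/3z)y_{n+1} = (1 + 2/3z)y_n
  so R(z) = (1 + 2/3z)/(1 − 1/3z).

Solve |R(x)|<1 on ℝ⁻.
x=-0.62: |R|=0.4862
R=−1: 1+2/3x = −1+1/3x ⇒ -1/3x=2 ⇒ x=2/(-1/3)=-6.0000
Confirm numerically:
  x=-4.047: |R|=0.72286 <1
  x=-3.076: |R|=0.51876 <1
  x=-2.451: |R|=0.34893 <1
  x=-6.520: |R|=1.05462 >1
  x=-6.514: |R|=1.05403 >1
  x=-6.468: |R|=1.04943 >1
Stable set (-6.0000, 0).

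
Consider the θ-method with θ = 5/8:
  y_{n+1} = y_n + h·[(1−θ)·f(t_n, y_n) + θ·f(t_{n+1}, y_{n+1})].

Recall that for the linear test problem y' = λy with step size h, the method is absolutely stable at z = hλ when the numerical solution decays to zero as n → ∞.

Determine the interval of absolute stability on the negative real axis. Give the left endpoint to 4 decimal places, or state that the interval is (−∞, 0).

With y'=λy (z=hλ):
  y_{n+1} = y_n + z·[3/8·y_n + 5/8·y_{n+1}] ⇒ (1 − 5/8z)y_{n+1} = (1 + 3/8z)y_n
  Hence R(z) = (1 + 3/8z)/(1 − 5/8z).

Find x<0 with |R(x)|<1.
x=-1: |R|=0.3846
x=-2: |R|=0.1111
x=-10: |R|=0.3793
x=-100: |R|=0.5748
θ=5/8≥1/2 ⇒ |1+3/8x|<|1−5/8x| ∀x<0 ⇒ stable on all of ℝ⁻.

unbounded; (−∞, 0).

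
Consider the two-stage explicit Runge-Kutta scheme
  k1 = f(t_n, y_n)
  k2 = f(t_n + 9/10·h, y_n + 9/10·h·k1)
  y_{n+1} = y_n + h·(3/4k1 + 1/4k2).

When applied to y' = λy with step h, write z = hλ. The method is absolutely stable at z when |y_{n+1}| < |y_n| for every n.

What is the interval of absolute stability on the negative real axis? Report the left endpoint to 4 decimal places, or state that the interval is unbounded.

With y'=λy (z=hλ):
  k1=λy_n ⇒ h·k1=z·y_n;  k2=λ(1+9/10z)y_n ⇒ h·k2=z(1+9/10z)y_n
  y_{n+1}/y_n = 1 + 3/4z + 1/4z(1+9/10z) = 1 + z + 9/40z²
  Hence R(z) = 1 + z + 9/40z².

Solve |R(x)|<1 on ℝ⁻.
x=-0.57: |R|=0.5031
R=1: x+9/40x²=0 ⇒ x=−40/9=-4.4444; min R=1−1/(4·9/40)=-0.1111>−1
Confirm numerically:
  x=-3.382: |R|=0.19153 <1
  x=-3.279: |R|=0.14016 <1
  x=-2.174: |R|=0.11059 <1
  x=-5.039: |R|=1.67409 >1
  x=-4.693: |R|=1.26246 >1
So |R|<1 on (-4.4444, 0).

z∈(-4.4444,0).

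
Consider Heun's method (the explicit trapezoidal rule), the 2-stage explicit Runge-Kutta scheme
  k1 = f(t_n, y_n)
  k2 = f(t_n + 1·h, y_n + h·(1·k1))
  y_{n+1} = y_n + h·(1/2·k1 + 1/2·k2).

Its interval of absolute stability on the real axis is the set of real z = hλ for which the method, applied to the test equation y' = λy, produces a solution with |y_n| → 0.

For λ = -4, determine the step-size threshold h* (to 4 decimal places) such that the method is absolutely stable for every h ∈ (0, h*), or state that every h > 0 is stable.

With y'=λy (z=hλ):
  order 2, 2-stage ⇒ R(z)=1+z+z^2/2
  (e.g. R(-1.51)=0.63005, |R|=0.63005)

Solve |R(x)|<1 on ℝ⁻.
x=-1.51: |R|=0.6300
|R(-1.93)|=0.9325 |R(-1.61)|=0.6861 |R(-1.55)|=0.6513
Bisect:
  x_lo=-2.6046 |R|=1.7874  x_hi=-0.1710 |R|=0.8436
  mid=-1.38781 |R|=0.57520 →hi
  mid=-1.99623 |R|=0.99624 →hi
  mid=-2.30044 |R|=1.34557 →lo
  mid=-2.14833 |R|=1.15933 →lo
  mid=-2.07228 |R|=1.07489 →lo
  mid=-2.03425 |R|=1.03484 →lo
  mid=-2.01524 |R|=1.01536 →lo
  mid=-2.00573 |R|=1.00575 →lo
  ...
  [-2.00009,-1.99994] ⇒ x*=-2.0000
So |R|<1 on (-2.0000, 0).

(-2.0000,0); λ=-4 ⇒ h* = 0.5000.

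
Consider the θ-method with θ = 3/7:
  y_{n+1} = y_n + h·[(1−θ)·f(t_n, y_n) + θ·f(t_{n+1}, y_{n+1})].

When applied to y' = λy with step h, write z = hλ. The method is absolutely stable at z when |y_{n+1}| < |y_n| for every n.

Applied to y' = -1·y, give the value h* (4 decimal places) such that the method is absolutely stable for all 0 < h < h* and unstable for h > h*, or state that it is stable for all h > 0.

On y'=λy, z=hλ:
  y_{n+1} = y_n + z·[4/7·y_n + 3/7·y_{n+1}] ⇒ (1 − 3/7z)y_{n+1} = (1 + 4/7z)y_n
  so R(z) = (1 + 4/7z)/(1 − 3/7z).

Boundary: |R(x)|=1, x<0.
x=-1.18: |R|=0.2163
R=−1: 1+4/7x = −1+3/7x ⇒ -1/7x=2 ⇒ x=2/(-1/7)=-14.0000
Confirm numerically:
  x=-13.161: |R|=0.98195 <1
  x=-11.418: |R|=0.93741 <1
  x=-9.793: |R|=0.88436 <1
  x=-6.207: |R|=0.69584 <1
  x=-14.375: |R|=1.00748 >1
  x=-14.230: |R|=1.00463 >1
  x=-14.131: |R|=1.00265 >1
Interval (-14.0000, 0).

(-14.0000,0); λ=-1 ⇒ h* = (14)/1 = 14.0000.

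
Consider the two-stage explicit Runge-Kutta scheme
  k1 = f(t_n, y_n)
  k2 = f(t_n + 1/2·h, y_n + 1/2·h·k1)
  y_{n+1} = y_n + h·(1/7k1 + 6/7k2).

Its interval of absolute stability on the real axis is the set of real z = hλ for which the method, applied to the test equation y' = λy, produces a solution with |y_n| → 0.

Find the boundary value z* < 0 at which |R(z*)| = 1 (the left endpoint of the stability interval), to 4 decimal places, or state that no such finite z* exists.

left endpoint -2.3333.

Test eqn y'=λy, z=hλ:
  k1=λy_n ⇒ h·k1=z·y_n;  k2=λ(1+1/2z)y_n ⇒ h·k2=z(1+1/2z)y_n
  y_{n+1}/y_n = 1 + 1/7z + 6/7z(1+1/2z) = 1 + z + 3/7z²
  R(z) = 1 + z + 3/7z².

Boundary: |R(x)|=1, x<0.
x=-1.05: |R|=0.4225
R=1: x+3/7x²=0 ⇒ x=−7/3=-2.3333; min R=1−1/(4·3/7)=0.4167>−1
Confirm numerically:
  x=-2.194: |R|=0.86899 <1
  x=-1.641: |R|=0.51309 <1
  x=-1.591: |R|=0.49383 <1
  x=-1.274: |R|=0.42160 <1
  x=-2.797: |R|=1.55580 >1
  x=-2.461: |R|=1.13465 >1
So |R|<1 on (-2.3333, 0).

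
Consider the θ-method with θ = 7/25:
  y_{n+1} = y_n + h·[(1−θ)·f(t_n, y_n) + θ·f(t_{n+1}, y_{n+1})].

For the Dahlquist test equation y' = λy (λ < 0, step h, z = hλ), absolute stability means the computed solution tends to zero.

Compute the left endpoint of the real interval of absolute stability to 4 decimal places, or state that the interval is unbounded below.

Set f=λy, z=hλ:
  y_{n+1} = y_n + z·[18/25·y_n + 7/25·y_{n+1}] ⇒ (1 − 7/25z)y_{n+1} = (1 + 18/25z)y_n
  ⇒ R(z) = (1 + 18/25z)/(1 − 7/25z).

Need |R(x)|<1, x<0.
x=-0.47: |R|=0.5847
R=−1: 1+18/25x = −1+7/25x ⇒ -11/25x=2 ⇒ x=2/(-11/25)=-4.5455
Confirm numerically:
  x=-3.020: |R|=0.63632 <1
  x=-2.819: |R|=0.57546 <1
  x=-2.699: |R|=0.53726 <1
  x=-4.793: |R|=1.04651 >1
  x=-4.786: |R|=1.04523 >1
  x=-4.675: |R|=1.02469 >1
Stable set (-4.5455, 0).

left endpoint -4.5455.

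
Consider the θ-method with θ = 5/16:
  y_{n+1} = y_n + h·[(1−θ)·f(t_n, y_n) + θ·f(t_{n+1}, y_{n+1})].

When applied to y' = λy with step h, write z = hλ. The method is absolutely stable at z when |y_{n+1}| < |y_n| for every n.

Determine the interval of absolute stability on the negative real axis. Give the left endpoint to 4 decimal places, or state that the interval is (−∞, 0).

z∈(-5.3333,0).

Test eqn y'=λy, z=hλ:
  y_{n+1} = y_n + z·[11/16·y_n + 5/16·y_{n+1}] ⇒ (1 − 5/16z)y_{n+1} = (1 + 11/16z)y_n
  so R(z) = (1 + 11/16z)/(1 − 5/16z).

Find x<0 with |R(x)|<1.
x=-1.43: |R|=0.0117
R=−1: 1+11/16x = −1+5/16x ⇒ -3/8x=2 ⇒ x=2/(-3/8)=-5.3333
Confirm numerically:
  x=-4.551: |R|=0.87888 <1
  x=-3.762: |R|=0.72916 <1
  x=-2.688: |R|=0.46087 <1
  x=-2.518: |R|=0.40916 <1
  x=-5.662: |R|=1.04450 >1
  x=-5.501: |R|=1.02312 >1
  x=-5.405: |R|=1.00999 >1
So |R|<1 on (-5.3333, 0).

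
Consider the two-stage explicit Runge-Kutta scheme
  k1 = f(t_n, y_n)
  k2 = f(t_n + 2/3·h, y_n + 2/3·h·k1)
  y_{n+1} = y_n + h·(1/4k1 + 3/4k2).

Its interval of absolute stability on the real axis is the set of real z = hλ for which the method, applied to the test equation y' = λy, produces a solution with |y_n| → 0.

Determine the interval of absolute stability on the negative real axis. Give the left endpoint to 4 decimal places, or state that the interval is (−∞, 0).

(-2.0000, 0).

Test eqn y'=λy, z=hλ:
  k1=λy_n ⇒ h·k1=z·y_n;  k2=λ(1+2/3z)y_n ⇒ h·k2=z(1+2/3z)y_n
  y_{n+1}/y_n = 1 + 1/4z + 3/4z(1+2/3z) = 1 + z + 1/2z²
  R(z) = 1 + z + 1/2z².

Solve |R(x)|<1 on ℝ⁻.
x=-1.79: |R|=0.8121
R=1: x+1/2x²=0 ⇒ x=−2=-2.0000; min R=1−1/(4·1/2)=0.5000>−1
Confirm numerically:
  x=-1.872: |R|=0.88019 <1
  x=-1.649: |R|=0.71060 <1
  x=-1.603: |R|=0.68180 <1
  x=-1.253: |R|=0.53200 <1
  x=-2.599: |R|=1.77840 >1
  x=-2.568: |R|=1.72931 >1
  x=-2.091: |R|=1.09514 >1
Stable set (-2.0000, 0).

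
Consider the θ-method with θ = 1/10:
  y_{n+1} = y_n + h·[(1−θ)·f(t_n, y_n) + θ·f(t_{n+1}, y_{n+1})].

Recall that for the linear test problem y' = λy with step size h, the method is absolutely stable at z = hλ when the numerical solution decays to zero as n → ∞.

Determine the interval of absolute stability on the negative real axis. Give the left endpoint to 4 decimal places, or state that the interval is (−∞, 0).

Test eqn y'=λy, z=hλ:
  y_{n+1} = y_n + z·[9/10·y_n + 1/10·y_{n+1}] ⇒ (1 − 1/10z)y_{n+1} = (1 + 9/10z)y_n
  so R(z) = (1 + 9/10z)/(1 − 1/10z).

Solve |R(x)|<1 on ℝ⁻.
x=-0.86: |R|=0.2081
R=−1: 1+9/10x = −1+1/10x ⇒ -4/5x=2 ⇒ x=2/(-4/5)=-2.5000
Confirm numerically:
  x=-2.255: |R|=0.84007 <1
  x=-1.422: |R|=0.24497 <1
  x=-1.003: |R|=0.08843 <1
  x=-3.088: |R|=1.35941 >1
  x=-2.658: |R|=1.09986 >1
  x=-2.609: |R|=1.06916 >1
Stable set (-2.5000, 0).

z∈(-2.5000,0).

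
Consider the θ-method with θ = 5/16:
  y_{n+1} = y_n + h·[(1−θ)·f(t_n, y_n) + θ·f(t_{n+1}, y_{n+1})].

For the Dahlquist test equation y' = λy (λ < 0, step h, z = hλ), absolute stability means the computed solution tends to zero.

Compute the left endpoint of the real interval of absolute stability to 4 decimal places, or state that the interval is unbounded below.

Set f=λy, z=hλ:
  y_{n+1} = y_n + z·[11/16·y_n + 5/16·y_{n+1}] ⇒ (1 − 5/16z)y_{n+1} = (1 + 11/16z)y_n
  Hence R(z) = (1 + 11/16z)/(1 − 5/16z).

Find x<0 with |R(x)|<1.
x=-1.12: |R|=0.1704
R=−1: 1+11/16x = −1+5/16x ⇒ -3/8x=2 ⇒ x=2/(-3/8)=-5.3333
Confirm numerically:
  x=-4.958: |R|=0.94479 <1
  x=-3.222: |R|=0.60548 <1
  x=-3.123: |R|=0.58052 <1
  x=-5.827: |R|=1.06563 >1
  x=-5.592: |R|=1.03530 >1
Interval (-5.3333, 0).

left endpoint -5.3333.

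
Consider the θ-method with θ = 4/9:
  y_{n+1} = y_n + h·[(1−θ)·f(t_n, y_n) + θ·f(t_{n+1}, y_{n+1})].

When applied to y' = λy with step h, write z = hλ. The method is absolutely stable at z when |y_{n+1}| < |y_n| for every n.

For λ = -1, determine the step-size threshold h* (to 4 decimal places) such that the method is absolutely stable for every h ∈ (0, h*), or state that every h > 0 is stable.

(-18.0000,0); λ=-1 ⇒ h* = (18)/1 = 18.0000.

Test eqn y'=λy, z=hλ:
  y_{n+1} = y_n + z·[5/9·y_n + 4/9·y_{n+1}] ⇒ (1 − 4/9z)y_{n+1} = (1 + 5/9z)y_n
  so R(z) = (1 + 5/9z)/(1 − 4/9z).

Solve |R(x)|<1 on ℝ⁻.
x=-1.39: |R|=0.1408
R=−1: 1+5/9x = −1+4/9x ⇒ -1/9x=2 ⇒ x=2/(-1/9)=-18.0000
Confirm numerically:
  x=-17.381: |R|=0.99212 <1
  x=-15.836: |R|=0.97009 <1
  x=-12.025: |R|=0.89536 <1
  x=-7.942: |R|=0.75329 <1
  x=-18.359: |R|=1.00435 >1
  x=-18.228: |R|=1.00278 >1
  x=-18.139: |R|=1.00170 >1
Stable set (-18.0000, 0).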